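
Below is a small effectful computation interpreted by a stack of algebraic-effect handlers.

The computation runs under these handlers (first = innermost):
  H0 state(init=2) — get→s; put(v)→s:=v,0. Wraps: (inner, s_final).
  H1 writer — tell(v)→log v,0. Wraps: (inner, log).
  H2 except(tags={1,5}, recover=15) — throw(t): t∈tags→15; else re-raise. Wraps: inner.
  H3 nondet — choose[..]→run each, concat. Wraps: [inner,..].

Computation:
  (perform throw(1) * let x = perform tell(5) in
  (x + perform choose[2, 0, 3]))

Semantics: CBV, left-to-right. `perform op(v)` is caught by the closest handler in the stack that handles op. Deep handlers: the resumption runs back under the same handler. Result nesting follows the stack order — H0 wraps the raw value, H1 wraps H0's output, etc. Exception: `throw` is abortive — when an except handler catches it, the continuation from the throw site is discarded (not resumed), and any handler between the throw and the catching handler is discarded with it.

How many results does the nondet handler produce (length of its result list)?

Evaluation trace:
throw(1) @ H2 caught ⇒ 15
H3 returns [15]
= [15]

Answer: 1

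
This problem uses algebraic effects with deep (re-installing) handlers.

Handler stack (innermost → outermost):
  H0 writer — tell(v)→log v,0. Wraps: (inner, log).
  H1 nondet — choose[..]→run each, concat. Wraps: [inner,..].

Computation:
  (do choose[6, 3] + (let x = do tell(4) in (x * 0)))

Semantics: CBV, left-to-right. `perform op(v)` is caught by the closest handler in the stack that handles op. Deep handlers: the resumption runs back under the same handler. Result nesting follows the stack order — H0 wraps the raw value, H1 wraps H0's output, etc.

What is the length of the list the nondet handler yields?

Working:
choose[6, 3] @ H1
  branch[0] choose=6:
    tell(4) @ H0 ⇒ log+=4
    H0 returns (6, (4))
    H1 returns [(6, (4))]
  branch[1] choose=3:
    tell(4) @ H0 ⇒ log+=4
    H0 returns (3, (4))
    H1 returns [(3, (4))]
= [(6, (4)), (3, (4))]

Answer: 2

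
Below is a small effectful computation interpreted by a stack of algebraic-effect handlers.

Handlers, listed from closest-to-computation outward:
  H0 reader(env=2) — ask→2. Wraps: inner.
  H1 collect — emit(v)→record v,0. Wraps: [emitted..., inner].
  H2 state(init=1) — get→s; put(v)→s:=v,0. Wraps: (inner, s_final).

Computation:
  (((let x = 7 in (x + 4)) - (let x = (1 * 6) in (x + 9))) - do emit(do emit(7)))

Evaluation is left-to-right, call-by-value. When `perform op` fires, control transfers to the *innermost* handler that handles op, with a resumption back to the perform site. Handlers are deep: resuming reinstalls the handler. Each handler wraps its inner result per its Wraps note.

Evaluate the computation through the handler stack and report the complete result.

Step-by-step:
emit(7) @ H1 ⇒ out+=7
emit(0) @ H1 ⇒ out+=0
H0 returns -4
H1 returns [7, 0, -4]
H2 returns ([7, 0, -4], 1)
= ([7, 0, -4], 1)

Answer: ([7, 0, -4], 1)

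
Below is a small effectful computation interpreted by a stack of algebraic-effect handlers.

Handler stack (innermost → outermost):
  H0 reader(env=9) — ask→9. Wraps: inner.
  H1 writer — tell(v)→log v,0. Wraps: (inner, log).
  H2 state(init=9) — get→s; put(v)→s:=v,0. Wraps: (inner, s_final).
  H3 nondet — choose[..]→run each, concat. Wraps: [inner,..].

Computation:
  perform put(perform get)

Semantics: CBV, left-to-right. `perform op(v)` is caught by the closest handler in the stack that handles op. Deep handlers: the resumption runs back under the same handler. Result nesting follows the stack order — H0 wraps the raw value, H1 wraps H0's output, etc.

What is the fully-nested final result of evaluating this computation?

Evaluation trace:
get @ H2 ⇒ 9
put(9) @ H2 ⇒ s:=9
H0 returns 0
H1 returns (0, ())
H2 returns ((0, ()), 9)
H3 returns [((0, ()), 9)]
= [((0, ()), 9)]

Answer: [((0, ()), 9)]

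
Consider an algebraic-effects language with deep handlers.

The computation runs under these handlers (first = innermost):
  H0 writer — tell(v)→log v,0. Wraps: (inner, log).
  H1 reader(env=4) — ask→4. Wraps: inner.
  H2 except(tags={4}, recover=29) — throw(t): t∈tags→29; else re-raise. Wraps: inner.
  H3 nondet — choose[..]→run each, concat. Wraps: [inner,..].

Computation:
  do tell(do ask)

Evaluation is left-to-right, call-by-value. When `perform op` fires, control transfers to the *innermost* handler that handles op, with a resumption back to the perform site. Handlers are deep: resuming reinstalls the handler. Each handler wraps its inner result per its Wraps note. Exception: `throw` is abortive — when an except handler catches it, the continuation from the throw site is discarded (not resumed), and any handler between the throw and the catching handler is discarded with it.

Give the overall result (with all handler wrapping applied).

Evaluation trace:
ask @ H1 ⇒ 4
tell(4) @ H0 ⇒ log+=4
H0 returns (0, (4))
H1 returns (0, (4))
H2 returns (0, (4))
H3 returns [(0, (4))]
= [(0, (4))]

Answer: [(0, (4))]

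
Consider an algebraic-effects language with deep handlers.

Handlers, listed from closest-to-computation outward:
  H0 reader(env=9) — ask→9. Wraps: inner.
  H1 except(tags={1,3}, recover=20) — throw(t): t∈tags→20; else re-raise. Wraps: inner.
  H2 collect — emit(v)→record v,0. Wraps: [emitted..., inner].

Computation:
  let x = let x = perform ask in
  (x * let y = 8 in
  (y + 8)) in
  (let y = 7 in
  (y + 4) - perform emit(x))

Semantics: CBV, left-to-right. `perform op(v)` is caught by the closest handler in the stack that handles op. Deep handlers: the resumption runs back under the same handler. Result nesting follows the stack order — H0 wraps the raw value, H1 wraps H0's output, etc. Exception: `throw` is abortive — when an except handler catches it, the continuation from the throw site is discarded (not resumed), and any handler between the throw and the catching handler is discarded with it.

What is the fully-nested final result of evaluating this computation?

Answer: [144, 11]

Working:
ask @ H0 ⇒ 9
emit(144) @ H2 ⇒ out+=144
H0 returns 11
H1 returns 11
H2 returns [144, 11]
= [144, 11]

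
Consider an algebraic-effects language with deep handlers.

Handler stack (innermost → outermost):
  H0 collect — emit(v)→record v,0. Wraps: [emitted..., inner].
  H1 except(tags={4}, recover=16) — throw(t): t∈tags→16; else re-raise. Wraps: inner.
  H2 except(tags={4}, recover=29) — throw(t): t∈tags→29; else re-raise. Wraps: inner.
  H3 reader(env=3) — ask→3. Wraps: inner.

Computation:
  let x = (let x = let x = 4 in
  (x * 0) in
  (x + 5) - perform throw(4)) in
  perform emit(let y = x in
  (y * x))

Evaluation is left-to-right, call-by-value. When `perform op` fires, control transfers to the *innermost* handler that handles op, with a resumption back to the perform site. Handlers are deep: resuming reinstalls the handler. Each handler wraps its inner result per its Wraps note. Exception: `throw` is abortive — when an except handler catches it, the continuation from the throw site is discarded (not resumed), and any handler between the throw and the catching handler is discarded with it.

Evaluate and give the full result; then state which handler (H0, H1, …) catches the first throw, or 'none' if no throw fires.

Answer: 16 ; first throw caught by: H1

Step-by-step:
throw(4) @ H1 caught ⇒ 16
H2 returns 16
H3 returns 16
= 16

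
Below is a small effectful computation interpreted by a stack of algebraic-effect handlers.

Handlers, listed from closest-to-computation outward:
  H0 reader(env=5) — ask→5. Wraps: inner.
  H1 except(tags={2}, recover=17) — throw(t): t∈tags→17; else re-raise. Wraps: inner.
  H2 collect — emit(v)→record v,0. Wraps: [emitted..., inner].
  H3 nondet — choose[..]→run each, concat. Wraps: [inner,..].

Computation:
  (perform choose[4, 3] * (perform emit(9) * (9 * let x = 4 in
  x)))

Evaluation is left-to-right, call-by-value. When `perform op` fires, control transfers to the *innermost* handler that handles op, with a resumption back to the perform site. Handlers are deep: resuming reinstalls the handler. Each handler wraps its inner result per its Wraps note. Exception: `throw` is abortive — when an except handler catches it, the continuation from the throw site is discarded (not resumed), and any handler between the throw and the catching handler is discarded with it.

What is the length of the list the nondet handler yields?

Evaluation trace:
choose[4, 3] @ H3
  branch[0] choose=4:
    emit(9) @ H2 ⇒ out+=9
    H0 returns 0
    H1 returns 0
    H2 returns [9, 0]
    H3 returns [[9, 0]]
  branch[1] choose=3:
    emit(9) @ H2 ⇒ out+=9
    H0 returns 0
    H1 returns 0
    H2 returns [9, 0]
    H3 returns [[9, 0]]
= [[9, 0], [9, 0]]

Answer: 2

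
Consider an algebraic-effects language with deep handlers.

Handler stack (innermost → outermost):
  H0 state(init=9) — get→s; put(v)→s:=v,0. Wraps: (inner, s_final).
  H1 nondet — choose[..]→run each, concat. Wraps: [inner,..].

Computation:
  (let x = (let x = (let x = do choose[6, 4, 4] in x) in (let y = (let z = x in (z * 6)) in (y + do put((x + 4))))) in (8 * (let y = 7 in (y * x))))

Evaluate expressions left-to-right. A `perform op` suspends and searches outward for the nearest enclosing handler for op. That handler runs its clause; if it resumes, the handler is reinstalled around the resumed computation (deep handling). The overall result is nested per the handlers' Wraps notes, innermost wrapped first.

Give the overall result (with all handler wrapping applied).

Step-by-step:
choose[6, 4, 4] @ H1
  branch[0] choose=6:
    put(10) @ H0 ⇒ s:=10
    H0 returns (2016, 10)
    H1 returns [(2016, 10)]
  branch[1] choose=4:
    put(8) @ H0 ⇒ s:=8
    H0 returns (1344, 8)
    H1 returns [(1344, 8)]
  branch[2] choose=4:
    put(8) @ H0 ⇒ s:=8
    H0 returns (1344, 8)
    H1 returns [(1344, 8)]
= [(2016, 10), (1344, 8), (1344, 8)]

Answer: [(2016, 10), (1344, 8), (1344, 8)]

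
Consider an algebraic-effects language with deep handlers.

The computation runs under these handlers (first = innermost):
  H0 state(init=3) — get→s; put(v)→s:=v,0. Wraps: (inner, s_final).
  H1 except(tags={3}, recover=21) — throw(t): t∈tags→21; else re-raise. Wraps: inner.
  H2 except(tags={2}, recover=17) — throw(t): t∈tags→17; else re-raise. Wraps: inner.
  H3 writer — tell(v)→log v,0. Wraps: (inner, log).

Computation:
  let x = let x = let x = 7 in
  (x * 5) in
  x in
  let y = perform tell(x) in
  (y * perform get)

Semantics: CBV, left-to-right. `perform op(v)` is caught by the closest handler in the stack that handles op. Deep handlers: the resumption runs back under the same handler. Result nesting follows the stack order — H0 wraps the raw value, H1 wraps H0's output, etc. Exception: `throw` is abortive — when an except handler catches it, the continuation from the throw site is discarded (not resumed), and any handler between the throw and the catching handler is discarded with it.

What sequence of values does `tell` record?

Step-by-step:
tell(35) @ H3 ⇒ log+=35
get @ H0 ⇒ 3
H0 returns (0, 3)
H1 returns (0, 3)
H2 returns (0, 3)
H3 returns ((0, 3), (35))
= ((0, 3), (35))

Answer: (35)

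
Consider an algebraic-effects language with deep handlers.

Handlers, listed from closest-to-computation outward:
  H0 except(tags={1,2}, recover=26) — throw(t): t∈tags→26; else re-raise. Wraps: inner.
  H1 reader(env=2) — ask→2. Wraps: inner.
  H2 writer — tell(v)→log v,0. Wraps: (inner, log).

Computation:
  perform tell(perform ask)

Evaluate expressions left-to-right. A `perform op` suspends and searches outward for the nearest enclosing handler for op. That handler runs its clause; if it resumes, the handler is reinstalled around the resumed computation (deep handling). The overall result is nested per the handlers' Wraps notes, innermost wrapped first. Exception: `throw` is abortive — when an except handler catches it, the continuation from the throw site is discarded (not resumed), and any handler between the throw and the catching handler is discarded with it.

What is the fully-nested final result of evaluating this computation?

Answer: (0, (2))

Working:
ask @ H1 ⇒ 2
tell(2) @ H2 ⇒ log+=2
H0 returns 0
H1 returns 0
H2 returns (0, (2))
= (0, (2))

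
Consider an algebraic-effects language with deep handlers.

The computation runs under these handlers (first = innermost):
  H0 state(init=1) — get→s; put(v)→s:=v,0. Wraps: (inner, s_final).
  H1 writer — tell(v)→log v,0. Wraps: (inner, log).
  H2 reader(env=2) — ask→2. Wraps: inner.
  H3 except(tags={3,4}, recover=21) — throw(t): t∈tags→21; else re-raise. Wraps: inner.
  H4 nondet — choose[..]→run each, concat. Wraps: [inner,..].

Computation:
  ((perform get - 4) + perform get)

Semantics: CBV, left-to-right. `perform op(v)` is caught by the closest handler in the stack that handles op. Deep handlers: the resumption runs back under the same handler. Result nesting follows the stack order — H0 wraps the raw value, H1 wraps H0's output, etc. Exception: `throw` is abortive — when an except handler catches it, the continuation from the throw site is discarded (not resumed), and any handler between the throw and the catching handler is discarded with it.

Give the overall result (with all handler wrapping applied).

Answer: [((-2, 1), ())]

Step-by-step:
get @ H0 ⇒ 1
get @ H0 ⇒ 1
H0 returns (-2, 1)
H1 returns ((-2, 1), ())
H2 returns ((-2, 1), ())
H3 returns ((-2, 1), ())
H4 returns [((-2, 1), ())]
= [((-2, 1), ())]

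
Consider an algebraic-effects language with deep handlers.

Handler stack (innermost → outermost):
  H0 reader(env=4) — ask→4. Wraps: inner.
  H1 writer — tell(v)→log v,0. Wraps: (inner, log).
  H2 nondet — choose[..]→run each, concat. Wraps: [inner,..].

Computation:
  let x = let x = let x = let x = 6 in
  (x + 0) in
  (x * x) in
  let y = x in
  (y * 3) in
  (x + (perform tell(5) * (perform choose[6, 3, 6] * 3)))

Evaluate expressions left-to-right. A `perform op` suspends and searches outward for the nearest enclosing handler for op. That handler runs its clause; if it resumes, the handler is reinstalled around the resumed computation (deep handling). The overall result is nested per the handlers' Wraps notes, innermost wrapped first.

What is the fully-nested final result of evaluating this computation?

Answer: [(108, (5)), (108, (5)), (108, (5))]

Step-by-step:
tell(5) @ H1 ⇒ log+=5
choose[6, 3, 6] @ H2
  branch[0] choose=6:
    H0 returns 108
    H1 returns (108, (5))
    H2 returns [(108, (5))]
  branch[1] choose=3:
    H0 returns 108
    H1 returns (108, (5))
    H2 returns [(108, (5))]
  branch[2] choose=6:
    H0 returns 108
    H1 returns (108, (5))
    H2 returns [(108, (5))]
= [(108, (5)), (108, (5)), (108, (5))]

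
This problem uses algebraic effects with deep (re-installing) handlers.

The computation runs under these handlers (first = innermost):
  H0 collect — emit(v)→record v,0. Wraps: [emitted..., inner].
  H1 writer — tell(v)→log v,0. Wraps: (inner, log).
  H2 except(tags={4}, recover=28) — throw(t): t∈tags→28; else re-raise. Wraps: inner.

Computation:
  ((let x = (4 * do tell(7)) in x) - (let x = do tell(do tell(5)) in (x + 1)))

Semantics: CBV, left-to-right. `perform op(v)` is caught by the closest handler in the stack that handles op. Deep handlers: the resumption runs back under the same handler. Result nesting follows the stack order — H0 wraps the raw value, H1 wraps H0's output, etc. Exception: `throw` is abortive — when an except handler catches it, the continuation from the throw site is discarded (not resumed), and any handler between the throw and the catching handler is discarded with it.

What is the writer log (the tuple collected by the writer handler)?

Answer: (7, 5, 0)

Step-by-step:
tell(7) @ H1 ⇒ log+=7
tell(5) @ H1 ⇒ log+=5
tell(0) @ H1 ⇒ log+=0
H0 returns [-1]
H1 returns ([-1], (7, 5, 0))
H2 returns ([-1], (7, 5, 0))
= ([-1], (7, 5, 0))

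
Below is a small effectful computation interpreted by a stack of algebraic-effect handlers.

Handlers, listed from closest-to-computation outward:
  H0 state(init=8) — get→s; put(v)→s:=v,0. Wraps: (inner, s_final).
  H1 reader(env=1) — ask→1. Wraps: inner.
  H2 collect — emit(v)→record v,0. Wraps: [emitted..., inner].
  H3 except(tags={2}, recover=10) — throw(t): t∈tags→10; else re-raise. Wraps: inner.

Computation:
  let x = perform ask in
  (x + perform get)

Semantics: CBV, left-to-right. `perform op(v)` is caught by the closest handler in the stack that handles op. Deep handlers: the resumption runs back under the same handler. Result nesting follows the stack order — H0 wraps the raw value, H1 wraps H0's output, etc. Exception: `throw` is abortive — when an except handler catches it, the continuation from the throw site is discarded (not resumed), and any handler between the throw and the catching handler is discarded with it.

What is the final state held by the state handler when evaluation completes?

Working:
ask @ H1 ⇒ 1
get @ H0 ⇒ 8
H0 returns (9, 8)
H1 returns (9, 8)
H2 returns [(9, 8)]
H3 returns [(9, 8)]
= [(9, 8)]

Answer: 8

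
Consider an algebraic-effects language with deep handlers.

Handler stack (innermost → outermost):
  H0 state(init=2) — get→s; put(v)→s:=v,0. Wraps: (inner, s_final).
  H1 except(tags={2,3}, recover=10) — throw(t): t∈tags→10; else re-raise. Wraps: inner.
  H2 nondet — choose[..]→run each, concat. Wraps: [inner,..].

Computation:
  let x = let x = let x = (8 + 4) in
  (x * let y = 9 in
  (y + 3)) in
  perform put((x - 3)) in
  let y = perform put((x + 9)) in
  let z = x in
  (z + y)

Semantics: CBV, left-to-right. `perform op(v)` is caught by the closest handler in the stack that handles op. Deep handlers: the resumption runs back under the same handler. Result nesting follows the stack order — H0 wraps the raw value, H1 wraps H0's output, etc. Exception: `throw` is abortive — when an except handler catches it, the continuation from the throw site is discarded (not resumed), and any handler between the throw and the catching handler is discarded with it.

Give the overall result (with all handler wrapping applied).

Working:
put(141) @ H0 ⇒ s:=141
put(9) @ H0 ⇒ s:=9
H0 returns (0, 9)
H1 returns (0, 9)
H2 returns [(0, 9)]
= [(0, 9)]

Answer: [(0, 9)]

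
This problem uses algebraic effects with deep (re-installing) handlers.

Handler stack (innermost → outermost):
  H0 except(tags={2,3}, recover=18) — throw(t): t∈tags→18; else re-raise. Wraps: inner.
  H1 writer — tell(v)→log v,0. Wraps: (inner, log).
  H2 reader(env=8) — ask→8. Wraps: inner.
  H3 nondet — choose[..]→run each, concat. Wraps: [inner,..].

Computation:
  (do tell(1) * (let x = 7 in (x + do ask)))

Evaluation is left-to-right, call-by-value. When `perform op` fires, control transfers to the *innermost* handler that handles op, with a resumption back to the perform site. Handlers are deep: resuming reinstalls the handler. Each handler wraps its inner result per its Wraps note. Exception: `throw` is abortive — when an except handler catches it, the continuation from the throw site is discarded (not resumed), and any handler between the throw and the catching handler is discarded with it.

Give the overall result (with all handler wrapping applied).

Evaluation trace:
tell(1) @ H1 ⇒ log+=1
ask @ H2 ⇒ 8
H0 returns 0
H1 returns (0, (1))
H2 returns (0, (1))
H3 returns [(0, (1))]
= [(0, (1))]

Answer: [(0, (1))]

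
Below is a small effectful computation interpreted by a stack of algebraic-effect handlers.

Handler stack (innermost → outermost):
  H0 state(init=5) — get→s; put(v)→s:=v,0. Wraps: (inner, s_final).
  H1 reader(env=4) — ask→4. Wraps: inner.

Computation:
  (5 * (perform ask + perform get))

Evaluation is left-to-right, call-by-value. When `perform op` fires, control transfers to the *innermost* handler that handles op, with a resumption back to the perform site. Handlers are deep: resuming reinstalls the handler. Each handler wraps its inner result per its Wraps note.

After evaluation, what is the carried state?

Evaluation trace:
ask @ H1 ⇒ 4
get @ H0 ⇒ 5
H0 returns (45, 5)
H1 returns (45, 5)
= (45, 5)

Answer: 5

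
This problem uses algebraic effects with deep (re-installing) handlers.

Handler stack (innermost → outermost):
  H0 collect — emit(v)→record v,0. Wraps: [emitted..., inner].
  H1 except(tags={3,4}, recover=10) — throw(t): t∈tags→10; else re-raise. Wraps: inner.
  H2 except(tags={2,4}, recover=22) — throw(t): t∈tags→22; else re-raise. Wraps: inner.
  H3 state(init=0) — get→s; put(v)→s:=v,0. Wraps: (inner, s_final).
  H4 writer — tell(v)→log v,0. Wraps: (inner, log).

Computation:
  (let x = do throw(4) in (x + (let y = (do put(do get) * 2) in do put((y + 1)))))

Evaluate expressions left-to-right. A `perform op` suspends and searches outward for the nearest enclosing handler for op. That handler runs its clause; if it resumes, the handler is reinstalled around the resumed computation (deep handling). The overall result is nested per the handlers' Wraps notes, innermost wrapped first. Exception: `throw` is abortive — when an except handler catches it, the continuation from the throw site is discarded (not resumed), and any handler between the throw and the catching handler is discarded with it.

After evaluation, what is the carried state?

Working:
throw(4) @ H1 caught ⇒ 10
H2 returns 10
H3 returns (10, 0)
H4 returns ((10, 0), ())
= ((10, 0), ())

Answer: 0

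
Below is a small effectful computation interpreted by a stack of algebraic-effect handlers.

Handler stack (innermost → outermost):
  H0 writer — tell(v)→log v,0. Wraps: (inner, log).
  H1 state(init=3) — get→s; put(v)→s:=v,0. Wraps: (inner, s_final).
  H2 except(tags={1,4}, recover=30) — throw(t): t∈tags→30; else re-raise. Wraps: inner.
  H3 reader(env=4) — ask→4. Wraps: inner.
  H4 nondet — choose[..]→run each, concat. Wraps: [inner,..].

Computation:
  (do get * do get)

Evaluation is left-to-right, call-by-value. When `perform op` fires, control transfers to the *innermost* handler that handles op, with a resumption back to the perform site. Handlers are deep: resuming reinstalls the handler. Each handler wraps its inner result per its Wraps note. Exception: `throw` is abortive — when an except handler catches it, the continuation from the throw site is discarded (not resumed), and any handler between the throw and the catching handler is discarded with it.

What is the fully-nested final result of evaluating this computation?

Working:
get @ H1 ⇒ 3
get @ H1 ⇒ 3
H0 returns (9, ())
H1 returns ((9, ()), 3)
H2 returns ((9, ()), 3)
H3 returns ((9, ()), 3)
H4 returns [((9, ()), 3)]
= [((9, ()), 3)]

Answer: [((9, ()), 3)]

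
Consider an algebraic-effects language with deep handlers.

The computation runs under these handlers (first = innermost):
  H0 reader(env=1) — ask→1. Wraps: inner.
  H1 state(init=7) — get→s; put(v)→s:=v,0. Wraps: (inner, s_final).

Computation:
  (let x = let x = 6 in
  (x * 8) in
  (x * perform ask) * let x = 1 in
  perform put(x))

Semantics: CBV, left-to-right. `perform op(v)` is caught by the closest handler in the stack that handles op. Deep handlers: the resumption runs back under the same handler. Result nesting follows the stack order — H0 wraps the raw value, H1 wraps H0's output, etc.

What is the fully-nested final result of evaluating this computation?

Answer: (0, 1)

Evaluation trace:
ask @ H0 ⇒ 1
put(1) @ H1 ⇒ s:=1
H0 returns 0
H1 returns (0, 1)
= (0, 1)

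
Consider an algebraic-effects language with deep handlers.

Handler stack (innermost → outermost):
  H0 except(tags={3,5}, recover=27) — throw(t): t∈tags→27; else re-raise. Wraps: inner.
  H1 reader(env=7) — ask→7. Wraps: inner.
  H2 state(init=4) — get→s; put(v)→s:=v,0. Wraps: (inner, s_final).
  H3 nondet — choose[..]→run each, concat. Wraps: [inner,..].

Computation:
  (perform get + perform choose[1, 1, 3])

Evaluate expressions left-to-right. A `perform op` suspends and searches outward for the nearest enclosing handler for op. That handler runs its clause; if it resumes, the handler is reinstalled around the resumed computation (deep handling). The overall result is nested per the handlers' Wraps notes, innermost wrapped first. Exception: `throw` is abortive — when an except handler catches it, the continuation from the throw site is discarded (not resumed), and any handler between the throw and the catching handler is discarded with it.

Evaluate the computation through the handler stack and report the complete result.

Answer: [(5, 4), (5, 4), (7, 4)]

Working:
get @ H2 ⇒ 4
choose[1, 1, 3] @ H3
  branch[0] choose=1:
    H0 returns 5
    H1 returns 5
    H2 returns (5, 4)
    H3 returns [(5, 4)]
  branch[1] choose=1:
    H0 returns 5
    H1 returns 5
    H2 returns (5, 4)
    H3 returns [(5, 4)]
  branch[2] choose=3:
    H0 returns 7
    H1 returns 7
    H2 returns (7, 4)
    H3 returns [(7, 4)]
= [(5, 4), (5, 4), (7, 4)]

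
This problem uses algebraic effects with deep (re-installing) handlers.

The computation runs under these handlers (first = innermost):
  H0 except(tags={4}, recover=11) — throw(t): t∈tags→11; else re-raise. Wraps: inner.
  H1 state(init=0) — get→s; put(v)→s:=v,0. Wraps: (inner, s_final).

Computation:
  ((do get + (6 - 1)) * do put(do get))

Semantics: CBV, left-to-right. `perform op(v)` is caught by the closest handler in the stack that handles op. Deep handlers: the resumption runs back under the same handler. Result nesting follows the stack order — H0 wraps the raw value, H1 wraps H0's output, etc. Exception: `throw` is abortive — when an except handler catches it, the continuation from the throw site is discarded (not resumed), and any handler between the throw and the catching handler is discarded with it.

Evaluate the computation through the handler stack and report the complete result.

Working:
get @ H1 ⇒ 0
get @ H1 ⇒ 0
put(0) @ H1 ⇒ s:=0
H0 returns 0
H1 returns (0, 0)
= (0, 0)

Answer: (0, 0)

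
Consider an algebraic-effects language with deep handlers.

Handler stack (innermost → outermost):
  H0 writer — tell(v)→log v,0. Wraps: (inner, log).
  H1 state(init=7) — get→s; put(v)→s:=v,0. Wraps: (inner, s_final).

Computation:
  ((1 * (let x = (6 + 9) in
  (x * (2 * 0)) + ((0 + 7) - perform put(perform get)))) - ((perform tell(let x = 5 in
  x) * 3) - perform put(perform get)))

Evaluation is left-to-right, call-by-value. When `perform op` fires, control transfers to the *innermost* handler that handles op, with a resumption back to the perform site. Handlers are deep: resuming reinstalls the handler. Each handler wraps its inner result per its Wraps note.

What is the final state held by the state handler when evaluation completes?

Answer: 7

Evaluation trace:
get @ H1 ⇒ 7
put(7) @ H1 ⇒ s:=7
tell(5) @ H0 ⇒ log+=5
get @ H1 ⇒ 7
put(7) @ H1 ⇒ s:=7
H0 returns (7, (5))
H1 returns ((7, (5)), 7)
= ((7, (5)), 7)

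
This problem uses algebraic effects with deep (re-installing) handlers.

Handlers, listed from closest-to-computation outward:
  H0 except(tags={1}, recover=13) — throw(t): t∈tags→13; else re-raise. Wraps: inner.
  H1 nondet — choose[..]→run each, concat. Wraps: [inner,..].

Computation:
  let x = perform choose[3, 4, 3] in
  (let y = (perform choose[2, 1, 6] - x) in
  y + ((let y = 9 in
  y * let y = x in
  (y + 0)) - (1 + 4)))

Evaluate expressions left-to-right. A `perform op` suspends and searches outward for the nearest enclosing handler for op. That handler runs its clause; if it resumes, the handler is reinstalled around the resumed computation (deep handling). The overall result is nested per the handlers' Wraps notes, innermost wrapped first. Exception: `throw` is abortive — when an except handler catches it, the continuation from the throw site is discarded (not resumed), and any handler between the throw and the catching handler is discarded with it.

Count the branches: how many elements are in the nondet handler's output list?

Step-by-step:
choose[3, 4, 3] @ H1
  branch[0] choose=3:
    choose[2, 1, 6] @ H1
      branch[0] choose=2:
        H0 returns 21
        H1 returns [21]
      branch[1] choose=1:
        H0 returns 20
        H1 returns [20]
      branch[2] choose=6:
        H0 returns 25
        H1 returns [25]
  branch[1] choose=4:
    choose[2, 1, 6] @ H1
      branch[0] choose=2:
        H0 returns 29
        H1 returns [29]
      branch[1] choose=1:
        H0 returns 28
        H1 returns [28]
      branch[2] choose=6:
        H0 returns 33
        H1 returns [33]
  branch[2] choose=3:
    choose[2, 1, 6] @ H1
      branch[0] choose=2:
        H0 returns 21
        H1 returns [21]
      branch[1] choose=1:
        H0 returns 20
        H1 returns [20]
      branch[2] choose=6:
        H0 returns 25
        H1 returns [25]
= [21, 20, 25, 29, 28, 33, 21, 20, 25]

Answer: 9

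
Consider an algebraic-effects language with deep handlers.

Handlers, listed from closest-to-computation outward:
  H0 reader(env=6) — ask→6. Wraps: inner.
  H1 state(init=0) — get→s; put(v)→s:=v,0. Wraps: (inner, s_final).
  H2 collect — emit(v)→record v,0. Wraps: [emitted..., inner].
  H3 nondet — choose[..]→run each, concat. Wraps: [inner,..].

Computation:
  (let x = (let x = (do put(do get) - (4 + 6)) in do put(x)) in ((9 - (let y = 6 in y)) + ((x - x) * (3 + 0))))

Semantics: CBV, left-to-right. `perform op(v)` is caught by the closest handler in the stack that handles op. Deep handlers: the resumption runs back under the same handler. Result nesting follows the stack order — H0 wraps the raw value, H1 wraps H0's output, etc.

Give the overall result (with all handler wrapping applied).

Answer: [[(3, -10)]]

Step-by-step:
get @ H1 ⇒ 0
put(0) @ H1 ⇒ s:=0
put(-10) @ H1 ⇒ s:=-10
H0 returns 3
H1 returns (3, -10)
H2 returns [(3, -10)]
H3 returns [[(3, -10)]]
= [[(3, -10)]]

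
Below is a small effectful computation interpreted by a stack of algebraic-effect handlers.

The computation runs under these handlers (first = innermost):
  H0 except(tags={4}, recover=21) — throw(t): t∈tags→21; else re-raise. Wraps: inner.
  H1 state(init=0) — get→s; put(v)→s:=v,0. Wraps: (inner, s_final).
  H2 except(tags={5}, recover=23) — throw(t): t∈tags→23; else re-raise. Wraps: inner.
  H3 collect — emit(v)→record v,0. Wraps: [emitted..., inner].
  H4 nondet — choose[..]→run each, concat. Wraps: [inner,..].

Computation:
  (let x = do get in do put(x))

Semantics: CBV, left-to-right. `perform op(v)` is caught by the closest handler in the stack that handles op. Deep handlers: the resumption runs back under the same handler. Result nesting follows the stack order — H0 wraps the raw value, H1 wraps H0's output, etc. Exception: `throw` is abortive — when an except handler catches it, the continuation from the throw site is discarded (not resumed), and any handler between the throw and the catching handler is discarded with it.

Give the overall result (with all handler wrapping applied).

Step-by-step:
get @ H1 ⇒ 0
put(0) @ H1 ⇒ s:=0
H0 returns 0
H1 returns (0, 0)
H2 returns (0, 0)
H3 returns [(0, 0)]
H4 returns [[(0, 0)]]
= [[(0, 0)]]

Answer: [[(0, 0)]]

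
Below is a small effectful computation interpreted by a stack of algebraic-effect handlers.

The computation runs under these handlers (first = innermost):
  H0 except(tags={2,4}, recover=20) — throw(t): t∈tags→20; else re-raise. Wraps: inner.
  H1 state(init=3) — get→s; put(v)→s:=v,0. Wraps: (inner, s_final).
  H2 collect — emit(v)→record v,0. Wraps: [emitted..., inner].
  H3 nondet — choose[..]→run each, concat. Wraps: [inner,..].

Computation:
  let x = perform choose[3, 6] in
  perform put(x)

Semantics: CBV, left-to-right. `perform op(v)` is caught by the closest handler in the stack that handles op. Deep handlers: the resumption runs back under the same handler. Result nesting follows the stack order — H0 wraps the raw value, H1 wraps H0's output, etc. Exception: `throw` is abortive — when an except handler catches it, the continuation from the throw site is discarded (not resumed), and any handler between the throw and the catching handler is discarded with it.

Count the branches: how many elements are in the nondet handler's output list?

Answer: 2

Working:
choose[3, 6] @ H3
  branch[0] choose=3:
    put(3) @ H1 ⇒ s:=3
    H0 returns 0
    H1 returns (0, 3)
    H2 returns [(0, 3)]
    H3 returns [[(0, 3)]]
  branch[1] choose=6:
    put(6) @ H1 ⇒ s:=6
    H0 returns 0
    H1 returns (0, 6)
    H2 returns [(0, 6)]
    H3 returns [[(0, 6)]]
= [[(0, 3)], [(0, 6)]]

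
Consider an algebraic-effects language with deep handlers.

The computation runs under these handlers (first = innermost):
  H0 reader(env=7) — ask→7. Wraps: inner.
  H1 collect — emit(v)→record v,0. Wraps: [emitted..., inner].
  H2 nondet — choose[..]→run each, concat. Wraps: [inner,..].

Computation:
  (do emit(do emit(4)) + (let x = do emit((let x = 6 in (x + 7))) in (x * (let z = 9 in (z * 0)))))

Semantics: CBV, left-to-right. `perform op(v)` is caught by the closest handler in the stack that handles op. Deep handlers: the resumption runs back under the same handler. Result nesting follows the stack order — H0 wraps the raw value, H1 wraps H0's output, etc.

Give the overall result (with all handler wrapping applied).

Step-by-step:
emit(4) @ H1 ⇒ out+=4
emit(0) @ H1 ⇒ out+=0
emit(13) @ H1 ⇒ out+=13
H0 returns 0
H1 returns [4, 0, 13, 0]
H2 returns [[4, 0, 13, 0]]
= [[4, 0, 13, 0]]

Answer: [[4, 0, 13, 0]]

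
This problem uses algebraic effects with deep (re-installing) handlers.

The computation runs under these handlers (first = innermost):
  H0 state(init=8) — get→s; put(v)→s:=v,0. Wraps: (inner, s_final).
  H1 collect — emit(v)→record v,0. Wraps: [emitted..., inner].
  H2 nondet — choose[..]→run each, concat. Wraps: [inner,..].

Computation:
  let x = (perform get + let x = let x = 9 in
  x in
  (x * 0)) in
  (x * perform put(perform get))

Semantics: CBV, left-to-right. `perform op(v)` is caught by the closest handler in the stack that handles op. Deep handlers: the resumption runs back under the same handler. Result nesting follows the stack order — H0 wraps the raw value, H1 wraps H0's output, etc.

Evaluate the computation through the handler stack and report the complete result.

Evaluation trace:
get @ H0 ⇒ 8
get @ H0 ⇒ 8
put(8) @ H0 ⇒ s:=8
H0 returns (0, 8)
H1 returns [(0, 8)]
H2 returns [[(0, 8)]]
= [[(0, 8)]]

Answer: [[(0, 8)]]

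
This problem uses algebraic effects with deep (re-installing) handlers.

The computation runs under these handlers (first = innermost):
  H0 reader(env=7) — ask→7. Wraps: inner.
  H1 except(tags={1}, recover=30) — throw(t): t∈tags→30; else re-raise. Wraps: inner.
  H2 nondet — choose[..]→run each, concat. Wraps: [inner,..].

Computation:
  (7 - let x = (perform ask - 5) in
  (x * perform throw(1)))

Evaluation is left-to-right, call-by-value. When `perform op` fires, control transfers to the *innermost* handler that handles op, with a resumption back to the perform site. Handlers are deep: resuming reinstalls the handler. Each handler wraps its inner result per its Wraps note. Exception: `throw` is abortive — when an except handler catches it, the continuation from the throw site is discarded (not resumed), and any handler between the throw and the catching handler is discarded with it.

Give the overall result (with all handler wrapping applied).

Step-by-step:
ask @ H0 ⇒ 7
throw(1) @ H1 caught ⇒ 30
H2 returns [30]
= [30]

Answer: [30]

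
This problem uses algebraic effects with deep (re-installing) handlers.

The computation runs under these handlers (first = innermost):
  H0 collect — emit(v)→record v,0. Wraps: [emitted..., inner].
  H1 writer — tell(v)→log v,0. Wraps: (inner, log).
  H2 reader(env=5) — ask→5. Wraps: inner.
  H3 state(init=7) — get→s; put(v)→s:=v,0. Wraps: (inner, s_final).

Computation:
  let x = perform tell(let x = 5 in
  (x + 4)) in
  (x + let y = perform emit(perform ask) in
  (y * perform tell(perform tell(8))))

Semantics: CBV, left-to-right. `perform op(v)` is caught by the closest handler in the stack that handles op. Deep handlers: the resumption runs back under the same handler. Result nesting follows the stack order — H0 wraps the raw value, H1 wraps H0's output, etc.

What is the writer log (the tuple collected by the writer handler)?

Evaluation trace:
tell(9) @ H1 ⇒ log+=9
ask @ H2 ⇒ 5
emit(5) @ H0 ⇒ out+=5
tell(8) @ H1 ⇒ log+=8
tell(0) @ H1 ⇒ log+=0
H0 returns [5, 0]
H1 returns ([5, 0], (9, 8, 0))
H2 returns ([5, 0], (9, 8, 0))
H3 returns (([5, 0], (9, 8, 0)), 7)
= (([5, 0], (9, 8, 0)), 7)

Answer: (9, 8, 0)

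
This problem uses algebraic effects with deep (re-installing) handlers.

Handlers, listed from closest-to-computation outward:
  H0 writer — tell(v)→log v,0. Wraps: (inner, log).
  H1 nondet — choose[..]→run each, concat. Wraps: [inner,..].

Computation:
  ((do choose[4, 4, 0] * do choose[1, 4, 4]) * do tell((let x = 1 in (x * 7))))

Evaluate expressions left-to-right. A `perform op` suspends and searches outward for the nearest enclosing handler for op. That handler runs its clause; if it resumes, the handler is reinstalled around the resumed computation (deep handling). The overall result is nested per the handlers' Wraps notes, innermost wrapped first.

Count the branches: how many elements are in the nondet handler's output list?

Evaluation trace:
choose[4, 4, 0] @ H1
  branch[0] choose=4:
    choose[1, 4, 4] @ H1
      branch[0] choose=1:
        tell(7) @ H0 ⇒ log+=7
        H0 returns (0, (7))
        H1 returns [(0, (7))]
      branch[1] choose=4:
        tell(7) @ H0 ⇒ log+=7
        H0 returns (0, (7))
        H1 returns [(0, (7))]
      branch[2] choose=4:
        tell(7) @ H0 ⇒ log+=7
        H0 returns (0, (7))
        H1 returns [(0, (7))]
  branch[1] choose=4:
    choose[1, 4, 4] @ H1
      branch[0] choose=1:
        tell(7) @ H0 ⇒ log+=7
        H0 returns (0, (7))
        H1 returns [(0, (7))]
      branch[1] choose=4:
        tell(7) @ H0 ⇒ log+=7
        H0 returns (0, (7))
        H1 returns [(0, (7))]
      branch[2] choose=4:
        tell(7) @ H0 ⇒ log+=7
        H0 returns (0, (7))
        H1 returns [(0, (7))]
  branch[2] choose=0:
    choose[1, 4, 4] @ H1
      branch[0] choose=1:
        tell(7) @ H0 ⇒ log+=7
        H0 returns (0, (7))
        H1 returns [(0, (7))]
      branch[1] choose=4:
        tell(7) @ H0 ⇒ log+=7
        H0 returns (0, (7))
        H1 returns [(0, (7))]
      branch[2] choose=4:
        tell(7) @ H0 ⇒ log+=7
        H0 returns (0, (7))
        H1 returns [(0, (7))]
= [(0, (7)), (0, (7)), (0, (7)), (0, (7)), (0, (7)), (0, (7)), (0, (7)), (0, (7)), (0, (7))]

Answer: 9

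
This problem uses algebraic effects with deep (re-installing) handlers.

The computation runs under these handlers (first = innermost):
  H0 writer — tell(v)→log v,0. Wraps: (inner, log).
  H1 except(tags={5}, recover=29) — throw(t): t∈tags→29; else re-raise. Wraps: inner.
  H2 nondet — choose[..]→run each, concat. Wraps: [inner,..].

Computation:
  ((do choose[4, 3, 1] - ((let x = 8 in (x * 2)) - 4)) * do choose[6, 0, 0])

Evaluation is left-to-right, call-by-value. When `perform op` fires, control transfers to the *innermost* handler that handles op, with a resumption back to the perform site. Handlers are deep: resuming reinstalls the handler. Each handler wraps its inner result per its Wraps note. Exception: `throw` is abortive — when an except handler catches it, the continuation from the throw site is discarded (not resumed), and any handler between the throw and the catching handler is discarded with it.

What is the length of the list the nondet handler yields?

Working:
choose[4, 3, 1] @ H2
  branch[0] choose=4:
    choose[6, 0, 0] @ H2
      branch[0] choose=6:
        H0 returns (-48, ())
        H1 returns (-48, ())
        H2 returns [(-48, ())]
      branch[1] choose=0:
        H0 returns (0, ())
        H1 returns (0, ())
        H2 returns [(0, ())]
      branch[2] choose=0:
        H0 returns (0, ())
        H1 returns (0, ())
        H2 returns [(0, ())]
  branch[1] choose=3:
    choose[6, 0, 0] @ H2
      branch[0] choose=6:
        H0 returns (-54, ())
        H1 returns (-54, ())
        H2 returns [(-54, ())]
      branch[1] choose=0:
        H0 returns (0, ())
        H1 returns (0, ())
        H2 returns [(0, ())]
      branch[2] choose=0:
        H0 returns (0, ())
        H1 returns (0, ())
        H2 returns [(0, ())]
  branch[2] choose=1:
    choose[6, 0, 0] @ H2
      branch[0] choose=6:
        H0 returns (-66, ())
        H1 returns (-66, ())
        H2 returns [(-66, ())]
      branch[1] choose=0:
        H0 returns (0, ())
        H1 returns (0, ())
        H2 returns [(0, ())]
      branch[2] choose=0:
        H0 returns (0, ())
        H1 returns (0, ())
        H2 returns [(0, ())]
= [(-48, ()), (0, ()), (0, ()), (-54, ()), (0, ()), (0, ()), (-66, ()), (0, ()), (0, ())]

Answer: 9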